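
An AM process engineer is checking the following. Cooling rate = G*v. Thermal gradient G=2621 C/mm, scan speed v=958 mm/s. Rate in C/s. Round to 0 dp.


CR = 2621 * 958 = 2510918 C/s


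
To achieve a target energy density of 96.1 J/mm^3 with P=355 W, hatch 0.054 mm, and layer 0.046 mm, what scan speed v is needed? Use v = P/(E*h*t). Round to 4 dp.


v = 355 / (96.1*0.054*0.046) = 1487.1452 mm/s


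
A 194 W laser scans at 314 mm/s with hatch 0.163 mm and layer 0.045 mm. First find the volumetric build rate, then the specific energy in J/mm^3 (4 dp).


Build rate = 314 * 0.163 * 0.045 = 2.30319 mm^3/s
SE = 194 / 2.30319 = 84.231 J/mm^3


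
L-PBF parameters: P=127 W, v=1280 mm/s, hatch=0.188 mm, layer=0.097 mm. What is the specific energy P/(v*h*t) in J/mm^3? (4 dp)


Build rate = 1280 * 0.188 * 0.097 = 23.34208 mm^3/s
SE = 127 / 23.34208 = 5.4408 J/mm^3


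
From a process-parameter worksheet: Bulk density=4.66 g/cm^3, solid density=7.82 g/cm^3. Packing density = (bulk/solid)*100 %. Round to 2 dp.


Packing = (4.66/7.82)*100 = 59.59 %


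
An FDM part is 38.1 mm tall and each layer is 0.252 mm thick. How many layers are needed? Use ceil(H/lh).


Layers = ceil(38.1/0.252) = 152


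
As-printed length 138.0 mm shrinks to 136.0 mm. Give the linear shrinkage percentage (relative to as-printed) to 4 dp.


Shrinkage = ((138.0-136.0)/138.0)*100 = 1.4493 %


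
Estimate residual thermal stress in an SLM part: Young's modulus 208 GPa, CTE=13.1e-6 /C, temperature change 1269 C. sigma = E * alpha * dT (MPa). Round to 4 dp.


sigma = 208*1000 * 13.1e-6 * 1269 = 3457.7712 MPa


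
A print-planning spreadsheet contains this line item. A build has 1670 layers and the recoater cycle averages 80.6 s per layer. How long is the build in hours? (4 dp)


t = 1670 * 80.6 / 3600 = 37.3894 hrs


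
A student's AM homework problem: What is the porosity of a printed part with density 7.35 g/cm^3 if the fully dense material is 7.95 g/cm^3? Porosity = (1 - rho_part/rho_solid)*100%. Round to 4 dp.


Porosity = (1-7.35/7.95)*100 = 7.5472 %


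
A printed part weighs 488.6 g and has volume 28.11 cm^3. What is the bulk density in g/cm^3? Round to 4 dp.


rho = 488.6 / 28.11 = 17.3817 g/cm^3


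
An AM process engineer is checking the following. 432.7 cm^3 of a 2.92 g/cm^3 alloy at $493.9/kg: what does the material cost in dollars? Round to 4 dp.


Mass = 432.7*2.92/1000 = 1.263484 kg
Cost = 1.263484 * 493.9 = 624.0347 $


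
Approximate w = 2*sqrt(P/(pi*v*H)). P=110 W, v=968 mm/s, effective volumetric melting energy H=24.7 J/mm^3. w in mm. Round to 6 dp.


w = 2*sqrt(110/(pi*968*24.7)) = 0.076536 mm


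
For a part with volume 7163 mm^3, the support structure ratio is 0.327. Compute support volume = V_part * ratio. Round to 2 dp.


V_support = 7163 * 0.327 = 2342.3 mm^3


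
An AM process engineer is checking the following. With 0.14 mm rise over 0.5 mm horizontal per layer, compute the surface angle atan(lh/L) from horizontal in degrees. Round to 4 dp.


angle = atan(0.14/0.5) = 15.6422 degrees


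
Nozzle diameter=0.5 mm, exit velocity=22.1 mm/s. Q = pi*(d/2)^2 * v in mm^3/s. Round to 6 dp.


A = pi*(0.5/2)^2 = 0.19634954 mm^2
Q = 0.19634954 * 22.1 = 4.339325 mm^3/s


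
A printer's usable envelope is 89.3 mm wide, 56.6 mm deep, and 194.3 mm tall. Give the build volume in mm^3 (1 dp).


V = 89.3 * 56.6 * 194.3 = 982066.0 mm^3


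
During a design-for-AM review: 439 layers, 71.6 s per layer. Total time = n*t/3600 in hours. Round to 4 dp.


t = 439 * 71.6 / 3600 = 8.7312 hrs


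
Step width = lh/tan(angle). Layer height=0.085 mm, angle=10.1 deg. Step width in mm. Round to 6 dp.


step = 0.085 / tan(10.1) = 0.477187 mm


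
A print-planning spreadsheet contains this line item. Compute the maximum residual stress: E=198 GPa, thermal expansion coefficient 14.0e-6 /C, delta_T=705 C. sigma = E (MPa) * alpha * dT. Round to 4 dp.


sigma = 198*1000 * 14.0e-6 * 705 = 1954.26 MPa


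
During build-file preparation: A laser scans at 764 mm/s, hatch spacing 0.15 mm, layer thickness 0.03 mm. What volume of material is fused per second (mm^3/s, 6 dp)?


Rate = 764 * 0.15 * 0.03 = 3.438 mm^3/s


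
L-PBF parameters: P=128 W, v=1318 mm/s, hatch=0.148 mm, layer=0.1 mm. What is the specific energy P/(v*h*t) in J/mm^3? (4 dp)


Build rate = 1318 * 0.148 * 0.1 = 19.5064 mm^3/s
SE = 128 / 19.5064 = 6.5619 J/mm^3


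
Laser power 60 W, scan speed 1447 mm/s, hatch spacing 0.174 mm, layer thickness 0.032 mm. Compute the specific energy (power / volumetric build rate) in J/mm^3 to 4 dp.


Build rate = 1447 * 0.174 * 0.032 = 8.056896 mm^3/s
SE = 60 / 8.056896 = 7.447 J/mm^3


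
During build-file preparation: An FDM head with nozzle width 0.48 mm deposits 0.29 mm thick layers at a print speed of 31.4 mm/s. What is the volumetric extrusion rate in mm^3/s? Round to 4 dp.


Rate = 0.48 * 0.29 * 31.4 = 4.3709 mm^3/s


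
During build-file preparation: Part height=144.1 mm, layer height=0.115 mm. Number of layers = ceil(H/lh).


Layers = ceil(144.1/0.115) = 1254


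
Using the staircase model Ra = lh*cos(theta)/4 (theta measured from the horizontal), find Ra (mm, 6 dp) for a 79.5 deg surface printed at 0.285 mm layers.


Ra = 0.285 * cos(79.5) / 4 = 0.012984 mm


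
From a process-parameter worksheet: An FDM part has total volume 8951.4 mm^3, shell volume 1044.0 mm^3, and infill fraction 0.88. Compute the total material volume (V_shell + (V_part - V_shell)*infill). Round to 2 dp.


V_infill = (8951.4 - 1044.0) * 0.88 = 6958.51
V_total = 1044.0 + 6958.51 = 8002.51 mm^3


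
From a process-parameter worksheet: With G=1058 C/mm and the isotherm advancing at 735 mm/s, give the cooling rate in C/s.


CR = 1058 * 735 = 777630 C/s


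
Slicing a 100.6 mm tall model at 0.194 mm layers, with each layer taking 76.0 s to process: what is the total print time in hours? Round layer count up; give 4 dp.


Layers = ceil(100.6/0.194) = 519
t = 519 * 76.0 / 3600 = 10.9567 hrs


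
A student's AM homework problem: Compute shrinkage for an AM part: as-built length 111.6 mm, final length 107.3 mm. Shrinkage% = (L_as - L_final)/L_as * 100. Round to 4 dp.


Shrinkage = ((111.6-107.3)/111.6)*100 = 3.853 %


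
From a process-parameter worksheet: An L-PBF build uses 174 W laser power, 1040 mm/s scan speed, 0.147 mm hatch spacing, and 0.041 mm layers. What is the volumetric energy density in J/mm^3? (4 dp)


E = 174 / (1040*0.147*0.041) = 27.7597 J/mm^3


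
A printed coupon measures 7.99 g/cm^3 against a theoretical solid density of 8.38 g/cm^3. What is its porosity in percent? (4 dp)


Porosity = (1-7.99/8.38)*100 = 4.6539 %


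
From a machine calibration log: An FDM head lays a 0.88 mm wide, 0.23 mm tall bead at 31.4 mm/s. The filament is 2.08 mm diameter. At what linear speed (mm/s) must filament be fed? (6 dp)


Q = 0.88 * 0.23 * 31.4 = 6.35536 mm^3/s
A_fil = pi*(2.08/2)^2 = 3.39794661 mm^2
v_feed = 6.35536 / 3.39794661 = 1.870353 mm/s


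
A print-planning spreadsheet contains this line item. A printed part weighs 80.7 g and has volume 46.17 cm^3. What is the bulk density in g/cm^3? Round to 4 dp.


rho = 80.7 / 46.17 = 1.7479 g/cm^3


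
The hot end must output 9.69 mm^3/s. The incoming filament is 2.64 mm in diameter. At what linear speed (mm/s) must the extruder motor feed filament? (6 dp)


A = pi*(2.64/2)^2 = 5.473911
v = 9.69 / 5.473911 = 1.770215 mm/s


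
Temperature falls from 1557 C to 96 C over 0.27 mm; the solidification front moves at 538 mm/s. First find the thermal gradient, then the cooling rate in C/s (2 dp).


G = (1557-96)/0.27 = 5411.11111111 C/mm
CR = 5411.11111111 * 538 = 2911177.78 C/s


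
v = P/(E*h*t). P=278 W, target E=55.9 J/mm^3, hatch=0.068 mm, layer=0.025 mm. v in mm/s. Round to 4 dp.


v = 278 / (55.9*0.068*0.025) = 2925.392 mm/s


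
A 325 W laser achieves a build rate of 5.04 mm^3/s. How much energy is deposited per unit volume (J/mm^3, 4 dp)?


SE = 325 / 5.04 = 64.4841 J/mm^3


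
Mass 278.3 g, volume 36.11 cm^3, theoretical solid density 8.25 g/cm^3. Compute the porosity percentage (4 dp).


rho_part = 278.3 / 36.11 = 7.70700637 g/cm^3
Porosity = (1 - 7.70700637/8.25)*100 = 6.5817 %


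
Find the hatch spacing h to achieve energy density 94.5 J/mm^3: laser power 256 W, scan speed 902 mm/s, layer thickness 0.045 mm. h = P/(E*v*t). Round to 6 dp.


h = 256 / (94.5*902*0.045) = 0.06674 mm


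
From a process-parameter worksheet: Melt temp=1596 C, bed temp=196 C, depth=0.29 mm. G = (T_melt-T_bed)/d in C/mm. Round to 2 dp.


G = (1596-196)/0.29 = 4827.59 C/mm


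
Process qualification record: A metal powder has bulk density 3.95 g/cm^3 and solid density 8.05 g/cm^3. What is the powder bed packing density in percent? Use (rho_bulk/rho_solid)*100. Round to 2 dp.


Packing = (3.95/8.05)*100 = 49.07 %


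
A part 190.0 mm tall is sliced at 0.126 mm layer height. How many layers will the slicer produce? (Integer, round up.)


Layers = ceil(190.0/0.126) = 1508


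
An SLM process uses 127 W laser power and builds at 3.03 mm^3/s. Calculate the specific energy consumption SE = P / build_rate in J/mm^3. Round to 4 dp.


SE = 127 / 3.03 = 41.9142 J/mm^3


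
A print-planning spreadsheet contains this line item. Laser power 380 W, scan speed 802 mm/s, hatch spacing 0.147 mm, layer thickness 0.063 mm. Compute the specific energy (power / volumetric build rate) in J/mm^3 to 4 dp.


Build rate = 802 * 0.147 * 0.063 = 7.427322 mm^3/s
SE = 380 / 7.427322 = 51.1625 J/mm^3


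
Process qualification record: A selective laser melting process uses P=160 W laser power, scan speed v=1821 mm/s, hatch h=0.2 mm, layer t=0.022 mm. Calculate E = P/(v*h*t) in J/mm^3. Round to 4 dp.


E = 160 / (1821*0.2*0.022) = 19.969 J/mm^3


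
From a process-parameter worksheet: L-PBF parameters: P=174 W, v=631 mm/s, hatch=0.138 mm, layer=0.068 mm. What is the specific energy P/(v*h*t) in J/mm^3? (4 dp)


Build rate = 631 * 0.138 * 0.068 = 5.921304 mm^3/s
SE = 174 / 5.921304 = 29.3854 J/mm^3


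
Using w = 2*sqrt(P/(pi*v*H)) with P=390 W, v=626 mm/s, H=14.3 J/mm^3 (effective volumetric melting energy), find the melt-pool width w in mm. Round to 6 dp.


w = 2*sqrt(390/(pi*626*14.3)) = 0.235522 mm


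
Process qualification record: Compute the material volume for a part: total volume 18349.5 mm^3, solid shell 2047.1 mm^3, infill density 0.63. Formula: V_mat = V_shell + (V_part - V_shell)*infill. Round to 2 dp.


V_infill = (18349.5 - 2047.1) * 0.63 = 10270.51
V_total = 2047.1 + 10270.51 = 12317.61 mm^3


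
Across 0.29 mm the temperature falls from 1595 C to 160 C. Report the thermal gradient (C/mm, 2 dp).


G = (1595-160)/0.29 = 4948.28 C/mm


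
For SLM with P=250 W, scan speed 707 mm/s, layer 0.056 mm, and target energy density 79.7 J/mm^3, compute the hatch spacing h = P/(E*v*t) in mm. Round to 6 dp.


h = 250 / (79.7*707*0.056) = 0.079227 mm


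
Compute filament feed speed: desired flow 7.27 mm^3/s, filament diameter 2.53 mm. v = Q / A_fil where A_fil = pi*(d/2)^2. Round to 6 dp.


A = pi*(2.53/2)^2 = 5.027255
v = 7.27 / 5.027255 = 1.446117 mm/s


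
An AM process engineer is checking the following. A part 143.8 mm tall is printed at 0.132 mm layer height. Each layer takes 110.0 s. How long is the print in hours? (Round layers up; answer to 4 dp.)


Layers = ceil(143.8/0.132) = 1090
t = 1090 * 110.0 / 3600 = 33.3056 hrs


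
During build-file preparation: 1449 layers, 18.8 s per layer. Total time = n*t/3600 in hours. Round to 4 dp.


t = 1449 * 18.8 / 3600 = 7.567 hrs


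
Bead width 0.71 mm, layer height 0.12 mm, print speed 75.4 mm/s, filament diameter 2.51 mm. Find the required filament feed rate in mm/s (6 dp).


Q = 0.71 * 0.12 * 75.4 = 6.42408 mm^3/s
A_fil = pi*(2.51/2)^2 = 4.94808697 mm^2
v_feed = 6.42408 / 4.94808697 = 1.298296 mm/s


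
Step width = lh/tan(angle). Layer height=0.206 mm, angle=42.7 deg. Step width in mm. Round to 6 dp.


step = 0.206 / tan(42.7) = 0.22324 mm


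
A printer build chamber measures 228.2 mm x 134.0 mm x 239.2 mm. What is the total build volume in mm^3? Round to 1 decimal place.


V = 228.2 * 134.0 * 239.2 = 7314449.0 mm^3


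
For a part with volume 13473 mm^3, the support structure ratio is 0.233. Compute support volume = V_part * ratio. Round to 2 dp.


V_support = 13473 * 0.233 = 3139.21 mm^3


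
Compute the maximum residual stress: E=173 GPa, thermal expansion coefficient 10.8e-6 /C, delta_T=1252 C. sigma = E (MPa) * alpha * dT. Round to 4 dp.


sigma = 173*1000 * 10.8e-6 * 1252 = 2339.2368 MPa


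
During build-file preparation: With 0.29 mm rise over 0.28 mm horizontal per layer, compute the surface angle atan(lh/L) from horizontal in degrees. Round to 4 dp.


angle = atan(0.29/0.28) = 46.0051 degrees


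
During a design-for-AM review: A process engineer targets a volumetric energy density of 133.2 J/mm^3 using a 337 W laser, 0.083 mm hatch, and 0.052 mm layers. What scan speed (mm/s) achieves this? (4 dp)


v = 337 / (133.2*0.083*0.052) = 586.1979 mm/s


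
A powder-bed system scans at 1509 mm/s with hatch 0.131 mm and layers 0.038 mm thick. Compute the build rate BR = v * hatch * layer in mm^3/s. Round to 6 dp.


Rate = 1509 * 0.131 * 0.038 = 7.511802 mm^3/s


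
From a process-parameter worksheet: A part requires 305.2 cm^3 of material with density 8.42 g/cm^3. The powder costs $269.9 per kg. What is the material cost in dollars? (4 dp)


Mass = 305.2*8.42/1000 = 2.569784 kg
Cost = 2.569784 * 269.9 = 693.5847 $


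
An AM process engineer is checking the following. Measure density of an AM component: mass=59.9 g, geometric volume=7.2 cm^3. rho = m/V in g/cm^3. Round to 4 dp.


rho = 59.9 / 7.2 = 8.3194 g/cm^3


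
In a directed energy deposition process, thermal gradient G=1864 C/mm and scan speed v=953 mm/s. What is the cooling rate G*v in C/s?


CR = 1864 * 953 = 1776392 C/s


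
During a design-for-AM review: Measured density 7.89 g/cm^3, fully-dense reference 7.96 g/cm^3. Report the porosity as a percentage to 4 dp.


Porosity = (1-7.89/7.96)*100 = 0.8794 %


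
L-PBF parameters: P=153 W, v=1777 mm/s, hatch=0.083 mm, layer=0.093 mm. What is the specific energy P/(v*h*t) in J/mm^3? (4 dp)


Build rate = 1777 * 0.083 * 0.093 = 13.716663 mm^3/s
SE = 153 / 13.716663 = 11.1543 J/mm^3


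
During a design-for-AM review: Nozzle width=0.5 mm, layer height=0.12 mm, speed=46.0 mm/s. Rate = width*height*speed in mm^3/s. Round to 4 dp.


Rate = 0.5 * 0.12 * 46.0 = 2.76 mm^3/s


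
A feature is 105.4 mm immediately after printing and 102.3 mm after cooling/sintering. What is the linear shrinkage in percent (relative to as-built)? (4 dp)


Shrinkage = ((105.4-102.3)/105.4)*100 = 2.9412 %


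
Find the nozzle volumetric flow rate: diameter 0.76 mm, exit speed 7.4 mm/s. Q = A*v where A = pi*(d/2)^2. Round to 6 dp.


A = pi*(0.76/2)^2 = 0.45364598 mm^2
Q = 0.45364598 * 7.4 = 3.35698 mm^3/s


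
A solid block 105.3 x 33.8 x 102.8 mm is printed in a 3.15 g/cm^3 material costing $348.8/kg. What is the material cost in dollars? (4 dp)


V = 105.3 * 33.8 * 102.8 = 365879.592 mm^3 = 365.879592 cm^3
Mass = 365.879592 * 3.15 / 1000 = 1.15252071 kg
Cost = 1.15252071 * 348.8 = 401.9992 $


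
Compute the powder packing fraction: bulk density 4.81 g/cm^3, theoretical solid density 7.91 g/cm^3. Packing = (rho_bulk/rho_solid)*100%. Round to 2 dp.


Packing = (4.81/7.91)*100 = 60.81 %


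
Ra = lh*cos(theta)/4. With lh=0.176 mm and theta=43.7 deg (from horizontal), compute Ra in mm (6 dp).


Ra = 0.176 * cos(43.7) / 4 = 0.031811 mm


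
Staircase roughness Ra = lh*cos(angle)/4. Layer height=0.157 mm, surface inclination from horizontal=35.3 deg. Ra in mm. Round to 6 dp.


Ra = 0.157 * cos(35.3) / 4 = 0.032033 mm


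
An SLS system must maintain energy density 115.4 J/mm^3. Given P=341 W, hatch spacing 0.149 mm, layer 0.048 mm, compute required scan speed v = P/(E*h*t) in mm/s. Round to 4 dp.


v = 341 / (115.4*0.149*0.048) = 413.1627 mm/s


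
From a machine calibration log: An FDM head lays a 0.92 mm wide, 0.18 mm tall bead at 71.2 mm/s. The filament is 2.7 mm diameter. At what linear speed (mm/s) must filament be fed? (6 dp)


Q = 0.92 * 0.18 * 71.2 = 11.79072 mm^3/s
A_fil = pi*(2.7/2)^2 = 5.72555261 mm^2
v_feed = 11.79072 / 5.72555261 = 2.059316 mm/s


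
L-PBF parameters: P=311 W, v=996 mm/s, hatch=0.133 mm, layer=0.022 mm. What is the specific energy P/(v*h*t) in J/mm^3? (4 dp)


Build rate = 996 * 0.133 * 0.022 = 2.914296 mm^3/s
SE = 311 / 2.914296 = 106.7153 J/mm^3


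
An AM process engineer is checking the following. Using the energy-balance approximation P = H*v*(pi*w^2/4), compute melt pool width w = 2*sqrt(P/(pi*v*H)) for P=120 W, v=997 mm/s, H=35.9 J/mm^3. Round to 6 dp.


w = 2*sqrt(120/(pi*997*35.9)) = 0.065336 mm


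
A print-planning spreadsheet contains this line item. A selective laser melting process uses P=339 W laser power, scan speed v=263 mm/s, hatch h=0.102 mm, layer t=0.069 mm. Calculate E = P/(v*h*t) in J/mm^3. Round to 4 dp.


E = 339 / (263*0.102*0.069) = 183.1448 J/mm^3


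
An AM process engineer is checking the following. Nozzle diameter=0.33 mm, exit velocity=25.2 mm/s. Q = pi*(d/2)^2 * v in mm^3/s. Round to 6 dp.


A = pi*(0.33/2)^2 = 0.08552986 mm^2
Q = 0.08552986 * 25.2 = 2.155352 mm^3/s


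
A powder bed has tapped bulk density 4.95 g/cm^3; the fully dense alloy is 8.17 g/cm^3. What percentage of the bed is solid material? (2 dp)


Packing = (4.95/8.17)*100 = 60.59 %


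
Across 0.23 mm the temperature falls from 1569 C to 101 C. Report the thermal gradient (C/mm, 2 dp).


G = (1569-101)/0.23 = 6382.61 C/mm


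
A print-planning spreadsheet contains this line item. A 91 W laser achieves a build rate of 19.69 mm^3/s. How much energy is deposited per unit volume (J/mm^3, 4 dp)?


SE = 91 / 19.69 = 4.6216 J/mm^3


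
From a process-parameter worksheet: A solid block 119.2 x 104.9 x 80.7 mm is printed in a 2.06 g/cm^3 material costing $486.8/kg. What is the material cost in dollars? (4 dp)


V = 119.2 * 104.9 * 80.7 = 1009079.256 mm^3 = 1009.079256 cm^3
Mass = 1009.079256 * 2.06 / 1000 = 2.07870327 kg
Cost = 2.07870327 * 486.8 = 1011.9128 $


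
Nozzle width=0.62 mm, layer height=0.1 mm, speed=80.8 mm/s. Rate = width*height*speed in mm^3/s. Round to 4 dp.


Rate = 0.62 * 0.1 * 80.8 = 5.0096 mm^3/s


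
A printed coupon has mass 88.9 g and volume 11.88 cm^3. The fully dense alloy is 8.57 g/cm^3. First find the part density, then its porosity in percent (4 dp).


rho_part = 88.9 / 11.88 = 7.48316498 g/cm^3
Porosity = (1 - 7.48316498/8.57)*100 = 12.6819 %


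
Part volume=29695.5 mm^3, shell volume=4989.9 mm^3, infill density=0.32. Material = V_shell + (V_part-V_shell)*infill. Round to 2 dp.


V_infill = (29695.5 - 4989.9) * 0.32 = 7905.79
V_total = 4989.9 + 7905.79 = 12895.69 mm^3


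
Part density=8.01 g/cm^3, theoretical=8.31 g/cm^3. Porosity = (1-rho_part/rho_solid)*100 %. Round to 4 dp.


Porosity = (1-8.01/8.31)*100 = 3.6101 %


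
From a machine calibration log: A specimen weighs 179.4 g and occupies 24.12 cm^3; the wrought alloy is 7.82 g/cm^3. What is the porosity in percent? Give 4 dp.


rho_part = 179.4 / 24.12 = 7.43781095 g/cm^3
Porosity = (1 - 7.43781095/7.82)*100 = 4.8873 %


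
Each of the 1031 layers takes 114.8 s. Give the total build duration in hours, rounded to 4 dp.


t = 1031 * 114.8 / 3600 = 32.8774 hrs


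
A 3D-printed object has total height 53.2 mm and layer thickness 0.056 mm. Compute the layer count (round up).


Layers = ceil(53.2/0.056) = 950


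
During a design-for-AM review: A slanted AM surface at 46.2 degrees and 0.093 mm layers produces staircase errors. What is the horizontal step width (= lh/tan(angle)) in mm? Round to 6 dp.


step = 0.093 / tan(46.2) = 0.089184 mm


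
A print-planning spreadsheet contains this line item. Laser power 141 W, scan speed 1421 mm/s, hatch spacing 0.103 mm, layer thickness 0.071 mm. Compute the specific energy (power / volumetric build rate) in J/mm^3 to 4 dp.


Build rate = 1421 * 0.103 * 0.071 = 10.391773 mm^3/s
SE = 141 / 10.391773 = 13.5684 J/mm^3


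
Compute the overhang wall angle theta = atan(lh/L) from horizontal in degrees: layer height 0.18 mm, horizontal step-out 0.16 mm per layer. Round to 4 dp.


angle = atan(0.18/0.16) = 48.3665 degrees


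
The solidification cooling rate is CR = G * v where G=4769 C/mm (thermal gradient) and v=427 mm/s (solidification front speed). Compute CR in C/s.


CR = 4769 * 427 = 2036363 C/s


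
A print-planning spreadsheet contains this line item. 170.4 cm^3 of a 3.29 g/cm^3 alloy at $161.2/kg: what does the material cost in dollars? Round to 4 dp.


Mass = 170.4*3.29/1000 = 0.560616 kg
Cost = 0.560616 * 161.2 = 90.3713 $


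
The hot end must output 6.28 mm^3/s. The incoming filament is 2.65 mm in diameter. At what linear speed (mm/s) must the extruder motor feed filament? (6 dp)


A = pi*(2.65/2)^2 = 5.515459
v = 6.28 / 5.515459 = 1.138618 mm/s


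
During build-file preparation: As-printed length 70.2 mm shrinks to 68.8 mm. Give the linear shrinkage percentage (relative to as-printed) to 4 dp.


Shrinkage = ((70.2-68.8)/70.2)*100 = 1.9943 %


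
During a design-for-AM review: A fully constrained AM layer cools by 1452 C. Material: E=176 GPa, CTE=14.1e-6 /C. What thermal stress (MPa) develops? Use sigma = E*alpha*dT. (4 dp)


sigma = 176*1000 * 14.1e-6 * 1452 = 3603.2832 MPa


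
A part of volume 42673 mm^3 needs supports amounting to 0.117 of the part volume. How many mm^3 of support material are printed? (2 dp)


V_support = 42673 * 0.117 = 4992.74 mm^3


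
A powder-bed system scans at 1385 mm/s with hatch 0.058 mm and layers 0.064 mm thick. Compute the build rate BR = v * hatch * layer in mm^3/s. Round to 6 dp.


Rate = 1385 * 0.058 * 0.064 = 5.14112 mm^3/s


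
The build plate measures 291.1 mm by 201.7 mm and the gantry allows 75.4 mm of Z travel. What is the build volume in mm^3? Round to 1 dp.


V = 291.1 * 201.7 * 75.4 = 4427101.2 mm^3


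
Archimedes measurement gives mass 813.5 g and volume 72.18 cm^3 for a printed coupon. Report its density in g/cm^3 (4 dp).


rho = 813.5 / 72.18 = 11.2704 g/cm^3


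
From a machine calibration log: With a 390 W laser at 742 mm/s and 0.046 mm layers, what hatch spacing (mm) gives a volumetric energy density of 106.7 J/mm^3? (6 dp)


h = 390 / (106.7*742*0.046) = 0.107087 mm


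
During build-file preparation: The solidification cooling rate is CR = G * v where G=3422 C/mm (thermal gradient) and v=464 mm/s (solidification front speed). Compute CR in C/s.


CR = 3422 * 464 = 1587808 C/s


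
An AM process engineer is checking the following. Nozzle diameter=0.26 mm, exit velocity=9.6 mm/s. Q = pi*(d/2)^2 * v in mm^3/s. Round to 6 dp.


A = pi*(0.26/2)^2 = 0.05309292 mm^2
Q = 0.05309292 * 9.6 = 0.509692 mm^3/s


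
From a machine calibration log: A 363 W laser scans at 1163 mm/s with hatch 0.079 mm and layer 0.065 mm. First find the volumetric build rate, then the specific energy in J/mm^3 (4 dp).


Build rate = 1163 * 0.079 * 0.065 = 5.972005 mm^3/s
SE = 363 / 5.972005 = 60.7836 J/mm^3


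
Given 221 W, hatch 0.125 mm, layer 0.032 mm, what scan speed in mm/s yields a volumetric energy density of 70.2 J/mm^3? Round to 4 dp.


v = 221 / (70.2*0.125*0.032) = 787.037 mm/s


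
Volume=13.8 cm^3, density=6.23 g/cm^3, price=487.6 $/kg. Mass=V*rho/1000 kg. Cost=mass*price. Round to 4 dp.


Mass = 13.8*6.23/1000 = 0.085974 kg
Cost = 0.085974 * 487.6 = 41.9209 $


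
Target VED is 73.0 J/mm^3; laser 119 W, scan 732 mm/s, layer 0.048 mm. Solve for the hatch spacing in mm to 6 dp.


h = 119 / (73.0*732*0.048) = 0.046395 mm


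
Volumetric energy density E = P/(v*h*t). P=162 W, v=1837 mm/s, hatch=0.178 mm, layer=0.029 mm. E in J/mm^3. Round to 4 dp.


E = 162 / (1837*0.178*0.029) = 17.0839 J/mm^3


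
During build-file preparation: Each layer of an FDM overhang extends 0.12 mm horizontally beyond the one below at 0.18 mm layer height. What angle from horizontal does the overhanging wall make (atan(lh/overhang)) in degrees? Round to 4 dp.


angle = atan(0.18/0.12) = 56.3099 degrees


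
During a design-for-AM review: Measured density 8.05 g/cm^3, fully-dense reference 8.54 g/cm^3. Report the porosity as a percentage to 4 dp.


Porosity = (1-8.05/8.54)*100 = 5.7377 %


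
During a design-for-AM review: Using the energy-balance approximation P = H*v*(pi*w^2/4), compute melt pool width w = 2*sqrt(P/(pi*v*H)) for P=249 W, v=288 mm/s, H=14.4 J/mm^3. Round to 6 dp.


w = 2*sqrt(249/(pi*288*14.4)) = 0.276489 mm


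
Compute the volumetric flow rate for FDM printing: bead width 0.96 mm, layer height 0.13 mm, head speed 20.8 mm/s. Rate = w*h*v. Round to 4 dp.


Rate = 0.96 * 0.13 * 20.8 = 2.5958 mm^3/s


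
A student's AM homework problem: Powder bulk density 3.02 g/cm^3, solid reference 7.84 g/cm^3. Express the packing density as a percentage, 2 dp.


Packing = (3.02/7.84)*100 = 38.52 %


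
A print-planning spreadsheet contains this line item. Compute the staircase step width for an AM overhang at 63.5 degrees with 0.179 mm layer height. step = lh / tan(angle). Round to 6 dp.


step = 0.179 / tan(63.5) = 0.089246 mm


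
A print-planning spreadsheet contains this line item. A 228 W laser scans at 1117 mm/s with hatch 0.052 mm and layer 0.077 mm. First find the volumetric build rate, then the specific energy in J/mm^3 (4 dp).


Build rate = 1117 * 0.052 * 0.077 = 4.472468 mm^3/s
SE = 228 / 4.472468 = 50.9786 J/mm^3


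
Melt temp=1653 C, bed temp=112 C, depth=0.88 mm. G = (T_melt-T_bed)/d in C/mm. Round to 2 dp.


G = (1653-112)/0.88 = 1751.14 C/mm


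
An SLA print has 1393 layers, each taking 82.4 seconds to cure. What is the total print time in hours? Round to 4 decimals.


t = 1393 * 82.4 / 3600 = 31.8842 hrs


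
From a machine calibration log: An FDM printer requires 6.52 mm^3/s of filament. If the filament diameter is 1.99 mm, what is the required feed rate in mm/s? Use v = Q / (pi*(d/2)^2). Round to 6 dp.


A = pi*(1.99/2)^2 = 3.110255
v = 6.52 / 3.110255 = 2.096291 mm/s


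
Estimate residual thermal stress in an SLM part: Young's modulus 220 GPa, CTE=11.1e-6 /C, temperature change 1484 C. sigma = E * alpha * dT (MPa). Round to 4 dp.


sigma = 220*1000 * 11.1e-6 * 1484 = 3623.928 MPa


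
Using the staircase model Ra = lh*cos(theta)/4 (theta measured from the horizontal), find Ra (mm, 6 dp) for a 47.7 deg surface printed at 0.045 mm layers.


Ra = 0.045 * cos(47.7) / 4 = 0.007571 mm


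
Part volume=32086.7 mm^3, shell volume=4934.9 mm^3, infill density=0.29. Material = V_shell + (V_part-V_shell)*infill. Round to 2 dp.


V_infill = (32086.7 - 4934.9) * 0.29 = 7874.02
V_total = 4934.9 + 7874.02 = 12808.92 mm^3


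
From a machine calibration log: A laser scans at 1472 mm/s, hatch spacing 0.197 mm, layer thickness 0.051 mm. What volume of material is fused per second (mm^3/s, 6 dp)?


Rate = 1472 * 0.197 * 0.051 = 14.789184 mm^3/s


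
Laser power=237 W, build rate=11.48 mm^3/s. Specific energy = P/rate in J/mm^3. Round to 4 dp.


SE = 237 / 11.48 = 20.6446 J/mm^3


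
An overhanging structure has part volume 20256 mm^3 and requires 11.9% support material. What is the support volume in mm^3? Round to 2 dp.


V_support = 20256 * 0.119 = 2410.46 mm^3


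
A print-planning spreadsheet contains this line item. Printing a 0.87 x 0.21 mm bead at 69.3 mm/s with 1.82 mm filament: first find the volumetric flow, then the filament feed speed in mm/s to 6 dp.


Q = 0.87 * 0.21 * 69.3 = 12.66111 mm^3/s
A_fil = pi*(1.82/2)^2 = 2.60155288 mm^2
v_feed = 12.66111 / 2.60155288 = 4.866751 mm/s


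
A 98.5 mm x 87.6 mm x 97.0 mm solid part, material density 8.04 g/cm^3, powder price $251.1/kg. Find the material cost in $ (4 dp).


V = 98.5 * 87.6 * 97.0 = 836974.2 mm^3 = 836.9742 cm^3
Mass = 836.9742 * 8.04 / 1000 = 6.72927257 kg
Cost = 6.72927257 * 251.1 = 1689.7203 $


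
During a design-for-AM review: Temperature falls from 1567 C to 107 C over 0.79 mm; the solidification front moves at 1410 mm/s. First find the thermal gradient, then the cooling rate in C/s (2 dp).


G = (1567-107)/0.79 = 1848.10126582 C/mm
CR = 1848.10126582 * 1410 = 2605822.78 C/s


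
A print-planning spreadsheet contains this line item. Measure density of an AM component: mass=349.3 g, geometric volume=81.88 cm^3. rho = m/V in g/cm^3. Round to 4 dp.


rho = 349.3 / 81.88 = 4.266 g/cm^3


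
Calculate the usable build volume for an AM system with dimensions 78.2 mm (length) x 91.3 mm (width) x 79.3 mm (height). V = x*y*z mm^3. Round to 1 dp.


V = 78.2 * 91.3 * 79.3 = 566175.0 mm^3


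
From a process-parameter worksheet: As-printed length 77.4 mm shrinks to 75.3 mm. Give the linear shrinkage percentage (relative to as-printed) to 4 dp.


Shrinkage = ((77.4-75.3)/77.4)*100 = 2.7132 %


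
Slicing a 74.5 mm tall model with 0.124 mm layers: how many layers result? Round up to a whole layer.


Layers = ceil(74.5/0.124) = 601


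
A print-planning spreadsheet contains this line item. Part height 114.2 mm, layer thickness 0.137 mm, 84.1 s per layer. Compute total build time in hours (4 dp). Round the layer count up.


Layers = ceil(114.2/0.137) = 834
t = 834 * 84.1 / 3600 = 19.4832 hrs


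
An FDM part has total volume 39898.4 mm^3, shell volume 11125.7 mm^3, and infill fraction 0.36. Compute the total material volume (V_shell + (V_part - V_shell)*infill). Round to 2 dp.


V_infill = (39898.4 - 11125.7) * 0.36 = 10358.17
V_total = 11125.7 + 10358.17 = 21483.87 mm^3


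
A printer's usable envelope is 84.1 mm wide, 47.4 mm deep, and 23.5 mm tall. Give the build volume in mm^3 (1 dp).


V = 84.1 * 47.4 * 23.5 = 93679.0 mm^3


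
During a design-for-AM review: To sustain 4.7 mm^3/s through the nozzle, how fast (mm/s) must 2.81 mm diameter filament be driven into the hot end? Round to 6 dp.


A = pi*(2.81/2)^2 = 6.201582
v = 4.7 / 6.201582 = 0.757871 mm/s


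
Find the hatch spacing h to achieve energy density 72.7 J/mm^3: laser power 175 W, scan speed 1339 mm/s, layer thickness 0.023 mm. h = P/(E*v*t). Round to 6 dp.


h = 175 / (72.7*1339*0.023) = 0.078162 mm


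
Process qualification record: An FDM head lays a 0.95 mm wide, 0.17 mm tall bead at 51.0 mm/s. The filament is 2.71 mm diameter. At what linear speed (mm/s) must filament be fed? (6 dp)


Q = 0.95 * 0.17 * 51.0 = 8.2365 mm^3/s
A_fil = pi*(2.71/2)^2 = 5.76804265 mm^2
v_feed = 8.2365 / 5.76804265 = 1.427954 mm/s


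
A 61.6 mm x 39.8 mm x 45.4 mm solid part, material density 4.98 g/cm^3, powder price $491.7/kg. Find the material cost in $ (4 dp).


V = 61.6 * 39.8 * 45.4 = 111306.272 mm^3 = 111.306272 cm^3
Mass = 111.306272 * 4.98 / 1000 = 0.55430523 kg
Cost = 0.55430523 * 491.7 = 272.5519 $


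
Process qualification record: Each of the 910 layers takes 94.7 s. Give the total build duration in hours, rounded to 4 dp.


t = 910 * 94.7 / 3600 = 23.9381 hrs


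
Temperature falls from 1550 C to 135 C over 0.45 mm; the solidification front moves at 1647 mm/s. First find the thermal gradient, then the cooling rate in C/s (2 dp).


G = (1550-135)/0.45 = 3144.44444444 C/mm
CR = 3144.44444444 * 1647 = 5178900.0 C/s


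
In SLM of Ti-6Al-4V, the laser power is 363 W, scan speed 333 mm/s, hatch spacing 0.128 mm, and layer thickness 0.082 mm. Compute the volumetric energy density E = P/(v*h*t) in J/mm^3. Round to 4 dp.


E = 363 / (333*0.128*0.082) = 103.8577 J/mm^3


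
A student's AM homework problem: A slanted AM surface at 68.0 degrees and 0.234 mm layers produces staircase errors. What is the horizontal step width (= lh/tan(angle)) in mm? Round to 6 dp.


step = 0.234 / tan(68.0) = 0.094542 mm


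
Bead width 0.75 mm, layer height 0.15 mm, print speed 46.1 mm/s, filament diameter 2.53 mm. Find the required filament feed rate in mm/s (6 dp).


Q = 0.75 * 0.15 * 46.1 = 5.18625 mm^3/s
A_fil = pi*(2.53/2)^2 = 5.0272551 mm^2
v_feed = 5.18625 / 5.0272551 = 1.031627 mm/s


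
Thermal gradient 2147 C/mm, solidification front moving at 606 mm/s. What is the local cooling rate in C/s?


CR = 2147 * 606 = 1301082 C/s


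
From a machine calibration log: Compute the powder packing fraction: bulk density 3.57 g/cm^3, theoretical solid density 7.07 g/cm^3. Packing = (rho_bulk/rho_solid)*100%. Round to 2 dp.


Packing = (3.57/7.07)*100 = 50.5 %


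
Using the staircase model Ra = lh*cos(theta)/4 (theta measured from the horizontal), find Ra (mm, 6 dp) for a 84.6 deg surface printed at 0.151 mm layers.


Ra = 0.151 * cos(84.6) / 4 = 0.003553 mm


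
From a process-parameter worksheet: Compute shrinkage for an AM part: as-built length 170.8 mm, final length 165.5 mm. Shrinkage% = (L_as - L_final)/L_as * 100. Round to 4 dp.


Shrinkage = ((170.8-165.5)/170.8)*100 = 3.103 %


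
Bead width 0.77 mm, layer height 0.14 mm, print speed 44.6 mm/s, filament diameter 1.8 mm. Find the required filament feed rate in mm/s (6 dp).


Q = 0.77 * 0.14 * 44.6 = 4.80788 mm^3/s
A_fil = pi*(1.8/2)^2 = 2.54469005 mm^2
v_feed = 4.80788 / 2.54469005 = 1.889377 mm/s


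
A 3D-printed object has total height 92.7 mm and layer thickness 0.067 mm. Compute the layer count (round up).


Layers = ceil(92.7/0.067) = 1384


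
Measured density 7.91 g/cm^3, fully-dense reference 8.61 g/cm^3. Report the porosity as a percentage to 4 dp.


Porosity = (1-7.91/8.61)*100 = 8.1301 %


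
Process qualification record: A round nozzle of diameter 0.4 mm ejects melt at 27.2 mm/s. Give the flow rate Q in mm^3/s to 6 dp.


A = pi*(0.4/2)^2 = 0.12566371 mm^2
Q = 0.12566371 * 27.2 = 3.418053 mm^3/s


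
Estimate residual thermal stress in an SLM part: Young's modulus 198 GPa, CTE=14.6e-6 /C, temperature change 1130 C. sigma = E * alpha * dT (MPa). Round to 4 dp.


sigma = 198*1000 * 14.6e-6 * 1130 = 3266.604 MPa


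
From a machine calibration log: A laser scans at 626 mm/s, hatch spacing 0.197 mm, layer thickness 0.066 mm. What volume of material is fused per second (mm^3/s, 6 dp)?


Rate = 626 * 0.197 * 0.066 = 8.139252 mm^3/s


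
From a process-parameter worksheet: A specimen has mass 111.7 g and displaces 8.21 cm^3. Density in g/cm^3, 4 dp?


rho = 111.7 / 8.21 = 13.6054 g/cm^3


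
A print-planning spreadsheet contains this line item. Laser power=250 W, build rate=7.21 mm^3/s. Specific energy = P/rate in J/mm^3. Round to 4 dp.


SE = 250 / 7.21 = 34.6741 J/mm^3


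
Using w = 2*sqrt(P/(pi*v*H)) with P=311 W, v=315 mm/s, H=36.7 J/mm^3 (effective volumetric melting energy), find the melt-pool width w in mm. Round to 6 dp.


w = 2*sqrt(311/(pi*315*36.7)) = 0.185075 mm


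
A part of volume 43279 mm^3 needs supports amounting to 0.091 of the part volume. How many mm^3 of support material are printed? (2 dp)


V_support = 43279 * 0.091 = 3938.39 mm^3


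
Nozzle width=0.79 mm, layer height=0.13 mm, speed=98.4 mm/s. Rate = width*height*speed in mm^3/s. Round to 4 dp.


Rate = 0.79 * 0.13 * 98.4 = 10.1057 mm^3/s


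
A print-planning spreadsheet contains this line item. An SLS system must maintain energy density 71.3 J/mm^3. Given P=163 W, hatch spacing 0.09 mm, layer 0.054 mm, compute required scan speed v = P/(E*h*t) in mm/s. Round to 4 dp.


v = 163 / (71.3*0.09*0.054) = 470.394 mm/s


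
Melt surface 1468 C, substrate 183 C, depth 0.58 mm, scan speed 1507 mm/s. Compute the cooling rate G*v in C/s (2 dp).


G = (1468-183)/0.58 = 2215.51724138 C/mm
CR = 2215.51724138 * 1507 = 3338784.48 C/s


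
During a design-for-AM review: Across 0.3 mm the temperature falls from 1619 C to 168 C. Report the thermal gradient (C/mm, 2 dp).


G = (1619-168)/0.3 = 4836.67 C/mm


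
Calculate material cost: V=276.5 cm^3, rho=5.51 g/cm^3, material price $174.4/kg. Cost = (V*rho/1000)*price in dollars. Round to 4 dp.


Mass = 276.5*5.51/1000 = 1.523515 kg
Cost = 1.523515 * 174.4 = 265.701 $


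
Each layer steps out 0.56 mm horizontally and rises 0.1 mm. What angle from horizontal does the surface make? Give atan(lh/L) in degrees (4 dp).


angle = atan(0.1/0.56) = 10.1247 degrees


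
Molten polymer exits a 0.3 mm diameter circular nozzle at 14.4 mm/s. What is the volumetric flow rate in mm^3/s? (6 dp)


A = pi*(0.3/2)^2 = 0.07068583 mm^2
Q = 0.07068583 * 14.4 = 1.017876 mm^3/s


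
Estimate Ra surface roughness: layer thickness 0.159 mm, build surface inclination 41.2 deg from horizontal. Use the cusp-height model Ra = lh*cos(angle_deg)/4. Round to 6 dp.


Ra = 0.159 * cos(41.2) / 4 = 0.029908 mm


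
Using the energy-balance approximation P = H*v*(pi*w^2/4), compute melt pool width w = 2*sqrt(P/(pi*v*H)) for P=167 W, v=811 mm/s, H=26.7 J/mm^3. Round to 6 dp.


w = 2*sqrt(167/(pi*811*26.7)) = 0.099094 mm


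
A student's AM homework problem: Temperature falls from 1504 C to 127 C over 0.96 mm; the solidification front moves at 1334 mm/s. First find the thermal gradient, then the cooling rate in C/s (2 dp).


G = (1504-127)/0.96 = 1434.375 C/mm
CR = 1434.375 * 1334 = 1913456.25 C/s


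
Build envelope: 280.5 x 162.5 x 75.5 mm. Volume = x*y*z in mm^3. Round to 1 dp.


V = 280.5 * 162.5 * 75.5 = 3441384.4 mm^3


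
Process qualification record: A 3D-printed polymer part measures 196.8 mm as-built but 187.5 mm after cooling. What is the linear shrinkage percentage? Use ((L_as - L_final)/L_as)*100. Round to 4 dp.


Shrinkage = ((196.8-187.5)/196.8)*100 = 4.7256 %


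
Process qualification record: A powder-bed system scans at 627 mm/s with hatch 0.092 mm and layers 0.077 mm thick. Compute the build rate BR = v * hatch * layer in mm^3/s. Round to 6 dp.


Rate = 627 * 0.092 * 0.077 = 4.441668 mm^3/s


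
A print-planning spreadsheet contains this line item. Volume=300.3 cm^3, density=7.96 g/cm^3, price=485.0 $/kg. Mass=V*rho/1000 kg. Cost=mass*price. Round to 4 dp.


Mass = 300.3*7.96/1000 = 2.390388 kg
Cost = 2.390388 * 485.0 = 1159.3382 $


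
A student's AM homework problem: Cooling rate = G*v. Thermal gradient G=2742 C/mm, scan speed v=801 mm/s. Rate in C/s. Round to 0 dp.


CR = 2742 * 801 = 2196342 C/s


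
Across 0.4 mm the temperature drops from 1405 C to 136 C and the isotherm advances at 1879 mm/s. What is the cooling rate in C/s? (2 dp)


G = (1405-136)/0.4 = 3172.5 C/mm
CR = 3172.5 * 1879 = 5961127.5 C/s


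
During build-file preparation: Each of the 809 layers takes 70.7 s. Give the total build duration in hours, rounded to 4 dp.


t = 809 * 70.7 / 3600 = 15.8879 hrs


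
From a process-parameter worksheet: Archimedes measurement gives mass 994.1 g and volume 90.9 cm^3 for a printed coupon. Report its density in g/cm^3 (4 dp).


rho = 994.1 / 90.9 = 10.9362 g/cm^3


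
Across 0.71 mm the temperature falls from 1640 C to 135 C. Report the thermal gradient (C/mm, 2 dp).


G = (1640-135)/0.71 = 2119.72 C/mm


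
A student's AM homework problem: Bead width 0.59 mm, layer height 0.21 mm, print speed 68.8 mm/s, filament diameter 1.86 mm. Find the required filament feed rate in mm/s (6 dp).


Q = 0.59 * 0.21 * 68.8 = 8.52432 mm^3/s
A_fil = pi*(1.86/2)^2 = 2.71716349 mm^2
v_feed = 8.52432 / 2.71716349 = 3.137213 mm/s


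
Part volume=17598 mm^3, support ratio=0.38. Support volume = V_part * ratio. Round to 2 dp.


V_support = 17598 * 0.38 = 6687.24 mm^3
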